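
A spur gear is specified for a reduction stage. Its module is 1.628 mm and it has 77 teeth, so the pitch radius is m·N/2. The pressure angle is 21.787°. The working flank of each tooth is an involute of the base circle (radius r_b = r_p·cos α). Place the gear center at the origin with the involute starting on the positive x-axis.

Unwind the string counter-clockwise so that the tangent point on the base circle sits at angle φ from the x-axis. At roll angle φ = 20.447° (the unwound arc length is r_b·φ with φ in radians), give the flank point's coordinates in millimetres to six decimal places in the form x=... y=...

pitch radius r_p = m·N/2 = 1.628·77/2 = 62.678000
base radius r_b = r_p·cos α = 62.678000·cos 21.787° = 58.200914
roll angle φ = 20.447° = 0.35686747 rad
x = r_b·(cos φ + φ·sin φ) = 58.200914·(0.93699574 + 0.35686747·0.34934079) = 61.789822
y = r_b·(sin φ − φ·cos φ) = 58.200914·(0.34934079 − 0.35686747·0.93699574) = 0.870539

x=61.789822 y=0.870539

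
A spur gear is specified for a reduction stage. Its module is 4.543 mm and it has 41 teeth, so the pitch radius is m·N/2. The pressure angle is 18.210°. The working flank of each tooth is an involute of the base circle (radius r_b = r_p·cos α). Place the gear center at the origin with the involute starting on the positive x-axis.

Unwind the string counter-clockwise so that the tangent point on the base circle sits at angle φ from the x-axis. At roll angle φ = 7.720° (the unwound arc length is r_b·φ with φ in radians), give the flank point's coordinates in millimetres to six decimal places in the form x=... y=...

x=89.266651 y=0.072004

pitch radius r_p = m·N/2 = 4.543·41/2 = 93.131500
base radius r_b = r_p·cos α = 93.131500·cos 18.210° = 88.467244
roll angle φ = 7.720° = 0.13473942 rad
x = r_b·(cos φ + φ·sin φ) = 88.467244·(0.99093637 + 0.13473942·0.13433210) = 89.266651
y = r_b·(sin φ − φ·cos φ) = 88.467244·(0.13433210 − 0.13473942·0.99093637) = 0.072004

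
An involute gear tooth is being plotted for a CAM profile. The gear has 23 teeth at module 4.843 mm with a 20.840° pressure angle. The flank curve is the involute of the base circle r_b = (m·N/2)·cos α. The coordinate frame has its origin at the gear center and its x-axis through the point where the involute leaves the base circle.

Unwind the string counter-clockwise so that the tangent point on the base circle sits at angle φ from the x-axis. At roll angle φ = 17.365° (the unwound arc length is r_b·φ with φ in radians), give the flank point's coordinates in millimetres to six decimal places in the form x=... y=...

x=54.386784 y=0.478595

pitch radius r_p = m·N/2 = 4.843·23/2 = 55.694500
base radius r_b = r_p·cos α = 55.694500·cos 20.840° = 52.050829
roll angle φ = 17.365° = 0.30307642 rad
x = r_b·(cos φ + φ·sin φ) = 52.050829·(0.95442282 + 0.30307642·0.29845782) = 54.386784
y = r_b·(sin φ − φ·cos φ) = 52.050829·(0.29845782 − 0.30307642·0.95442282) = 0.478595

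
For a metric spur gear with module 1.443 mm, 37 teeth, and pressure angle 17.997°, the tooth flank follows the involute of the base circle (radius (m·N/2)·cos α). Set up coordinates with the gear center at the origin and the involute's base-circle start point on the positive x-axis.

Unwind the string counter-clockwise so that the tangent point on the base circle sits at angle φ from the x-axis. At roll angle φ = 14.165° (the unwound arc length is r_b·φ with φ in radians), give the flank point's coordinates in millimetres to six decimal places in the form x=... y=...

x=26.153452 y=0.127103

pitch radius r_p = m·N/2 = 1.443·37/2 = 26.695500
base radius r_b = r_p·cos α = 26.695500·cos 17.997° = 25.389361
roll angle φ = 14.165° = 0.24722589 rad
x = r_b·(cos φ + φ·sin φ) = 25.389361·(0.96959502 + 0.24722589·0.24471514) = 26.153452
y = r_b·(sin φ − φ·cos φ) = 25.389361·(0.24471514 − 0.24722589·0.96959502) = 0.127103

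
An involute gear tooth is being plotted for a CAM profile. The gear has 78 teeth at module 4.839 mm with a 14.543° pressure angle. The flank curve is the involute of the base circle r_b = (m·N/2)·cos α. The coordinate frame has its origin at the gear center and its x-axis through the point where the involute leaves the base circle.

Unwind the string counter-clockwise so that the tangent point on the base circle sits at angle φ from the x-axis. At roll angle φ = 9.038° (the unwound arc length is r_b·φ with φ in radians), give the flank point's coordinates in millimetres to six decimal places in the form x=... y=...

x=184.932883 y=0.238410

pitch radius r_p = m·N/2 = 4.839·78/2 = 188.721000
base radius r_b = r_p·cos α = 188.721000·cos 14.543° = 182.674277
roll angle φ = 9.038° = 0.15774286 rad
x = r_b·(cos φ + φ·sin φ) = 182.674277·(0.98758437 + 0.15774286·0.15708949) = 184.932883
y = r_b·(sin φ − φ·cos φ) = 182.674277·(0.15708949 − 0.15774286·0.98758437) = 0.238410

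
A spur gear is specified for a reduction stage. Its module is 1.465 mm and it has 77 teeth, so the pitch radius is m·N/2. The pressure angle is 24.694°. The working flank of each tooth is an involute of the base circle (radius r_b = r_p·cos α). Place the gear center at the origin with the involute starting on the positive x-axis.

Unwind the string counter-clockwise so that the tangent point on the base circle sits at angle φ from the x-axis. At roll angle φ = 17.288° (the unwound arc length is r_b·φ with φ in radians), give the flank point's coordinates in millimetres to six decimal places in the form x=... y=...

pitch radius r_p = m·N/2 = 1.465·77/2 = 56.402500
base radius r_b = r_p·cos α = 56.402500·cos 24.694° = 51.244600
roll angle φ = 17.288° = 0.30173252 rad
x = r_b·(cos φ + φ·sin φ) = 51.244600·(0.95482306 + 0.30173252·0.29717490) = 53.524493
y = r_b·(sin φ − φ·cos φ) = 51.244600·(0.29717490 − 0.30173252·0.95482306) = 0.464980

x=53.524493 y=0.464980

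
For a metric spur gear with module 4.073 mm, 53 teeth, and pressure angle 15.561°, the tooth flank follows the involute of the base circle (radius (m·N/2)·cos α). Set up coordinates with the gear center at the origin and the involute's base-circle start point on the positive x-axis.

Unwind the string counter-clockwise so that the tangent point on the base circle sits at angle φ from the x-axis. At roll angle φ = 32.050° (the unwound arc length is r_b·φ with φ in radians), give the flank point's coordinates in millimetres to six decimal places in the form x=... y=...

x=118.995191 y=5.878773

pitch radius r_p = m·N/2 = 4.073·53/2 = 107.934500
base radius r_b = r_p·cos α = 107.934500·cos 15.561° = 103.978203
roll angle φ = 32.050° = 0.55937803 rad
x = r_b·(cos φ + φ·sin φ) = 103.978203·(0.84758533 + 0.55937803·0.53065912) = 118.995191
y = r_b·(sin φ − φ·cos φ) = 103.978203·(0.53065912 − 0.55937803·0.84758533) = 5.878773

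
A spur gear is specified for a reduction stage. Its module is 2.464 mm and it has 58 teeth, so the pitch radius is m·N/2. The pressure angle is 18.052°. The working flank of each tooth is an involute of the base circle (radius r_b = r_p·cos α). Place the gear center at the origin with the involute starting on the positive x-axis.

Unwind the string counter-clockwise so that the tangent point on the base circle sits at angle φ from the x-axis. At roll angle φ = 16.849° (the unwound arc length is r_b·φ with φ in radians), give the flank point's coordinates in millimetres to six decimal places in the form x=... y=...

x=70.813002 y=0.570939

pitch radius r_p = m·N/2 = 2.464·58/2 = 71.456000
base radius r_b = r_p·cos α = 71.456000·cos 18.052° = 67.938626
roll angle φ = 16.849° = 0.29407053 rad
x = r_b·(cos φ + φ·sin φ) = 67.938626·(0.95707196 + 0.29407053·0.28985040) = 70.813002
y = r_b·(sin φ − φ·cos φ) = 67.938626·(0.28985040 − 0.29407053·0.95707196) = 0.570939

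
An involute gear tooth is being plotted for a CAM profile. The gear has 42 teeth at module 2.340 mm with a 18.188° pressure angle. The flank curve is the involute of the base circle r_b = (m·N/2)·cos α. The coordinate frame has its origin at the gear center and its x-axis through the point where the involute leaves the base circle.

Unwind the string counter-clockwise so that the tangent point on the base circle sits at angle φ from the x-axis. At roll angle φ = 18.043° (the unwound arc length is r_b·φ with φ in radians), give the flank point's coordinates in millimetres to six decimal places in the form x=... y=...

x=48.942591 y=0.481172

pitch radius r_p = m·N/2 = 2.340·42/2 = 49.140000
base radius r_b = r_p·cos α = 49.140000·cos 18.188° = 46.684840
roll angle φ = 18.043° = 0.31490976 rad
x = r_b·(cos φ + φ·sin φ) = 46.684840·(0.95082433 + 0.31490976·0.30973067) = 48.942591
y = r_b·(sin φ − φ·cos φ) = 46.684840·(0.30973067 − 0.31490976·0.95082433) = 0.481172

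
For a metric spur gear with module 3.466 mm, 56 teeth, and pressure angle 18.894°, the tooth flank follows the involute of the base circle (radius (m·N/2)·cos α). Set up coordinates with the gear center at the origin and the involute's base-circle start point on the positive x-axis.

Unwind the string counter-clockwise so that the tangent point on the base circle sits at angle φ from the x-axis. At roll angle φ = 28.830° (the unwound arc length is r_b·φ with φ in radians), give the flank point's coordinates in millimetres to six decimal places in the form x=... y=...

pitch radius r_p = m·N/2 = 3.466·56/2 = 97.048000
base radius r_b = r_p·cos α = 97.048000·cos 18.894° = 91.818983
roll angle φ = 28.830° = 0.50317842 rad
x = r_b·(cos φ + φ·sin φ) = 91.818983·(0.87605431 + 0.50317842·0.48221244) = 102.717273
y = r_b·(sin φ − φ·cos φ) = 91.818983·(0.48221244 − 0.50317842·0.87605431) = 3.801381

x=102.717273 y=3.801381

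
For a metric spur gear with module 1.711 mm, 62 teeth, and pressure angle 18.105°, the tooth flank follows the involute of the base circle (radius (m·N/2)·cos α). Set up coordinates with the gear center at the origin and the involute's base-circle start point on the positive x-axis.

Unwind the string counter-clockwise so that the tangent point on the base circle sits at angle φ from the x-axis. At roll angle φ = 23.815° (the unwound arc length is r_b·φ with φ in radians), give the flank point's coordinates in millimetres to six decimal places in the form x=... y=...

x=54.583532 y=1.186041

pitch radius r_p = m·N/2 = 1.711·62/2 = 53.041000
base radius r_b = r_p·cos α = 53.041000·cos 18.105° = 50.414867
roll angle φ = 23.815° = 0.41565016 rad
x = r_b·(cos φ + φ·sin φ) = 50.414867·(0.91485399 + 0.41565016·0.40378482) = 54.583532
y = r_b·(sin φ − φ·cos φ) = 50.414867·(0.40378482 − 0.41565016·0.91485399) = 1.186041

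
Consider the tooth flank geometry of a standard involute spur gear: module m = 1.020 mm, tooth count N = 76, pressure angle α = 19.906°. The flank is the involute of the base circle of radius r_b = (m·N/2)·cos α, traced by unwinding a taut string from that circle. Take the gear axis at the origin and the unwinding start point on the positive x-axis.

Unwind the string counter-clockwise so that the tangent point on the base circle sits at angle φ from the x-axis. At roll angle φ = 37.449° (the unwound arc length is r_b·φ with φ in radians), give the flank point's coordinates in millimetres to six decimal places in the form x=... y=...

x=43.416860 y=3.249315

pitch radius r_p = m·N/2 = 1.020·76/2 = 38.760000
base radius r_b = r_p·cos α = 38.760000·cos 19.906° = 36.444186
roll angle φ = 37.449° = 0.65360835 rad
x = r_b·(cos φ + φ·sin φ) = 36.444186·(0.79389490 + 0.65360835·0.60805501) = 43.416860
y = r_b·(sin φ − φ·cos φ) = 36.444186·(0.60805501 − 0.65360835·0.79389490) = 3.249315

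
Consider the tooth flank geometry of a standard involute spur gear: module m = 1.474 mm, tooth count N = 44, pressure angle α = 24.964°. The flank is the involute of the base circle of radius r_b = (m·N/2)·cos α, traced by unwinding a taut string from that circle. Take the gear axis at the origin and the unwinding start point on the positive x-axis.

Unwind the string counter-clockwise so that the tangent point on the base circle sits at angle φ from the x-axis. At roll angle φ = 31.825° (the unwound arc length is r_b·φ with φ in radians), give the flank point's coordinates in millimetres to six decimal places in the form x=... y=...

pitch radius r_p = m·N/2 = 1.474·44/2 = 32.428000
base radius r_b = r_p·cos α = 32.428000·cos 24.964° = 29.398354
roll angle φ = 31.825° = 0.55545103 rad
x = r_b·(cos φ + φ·sin φ) = 29.398354·(0.84966268 + 0.55545103·0.52732658) = 33.589583
y = r_b·(sin φ − φ·cos φ) = 29.398354·(0.52732658 − 0.55545103·0.84966268) = 1.628097

x=33.589583 y=1.628097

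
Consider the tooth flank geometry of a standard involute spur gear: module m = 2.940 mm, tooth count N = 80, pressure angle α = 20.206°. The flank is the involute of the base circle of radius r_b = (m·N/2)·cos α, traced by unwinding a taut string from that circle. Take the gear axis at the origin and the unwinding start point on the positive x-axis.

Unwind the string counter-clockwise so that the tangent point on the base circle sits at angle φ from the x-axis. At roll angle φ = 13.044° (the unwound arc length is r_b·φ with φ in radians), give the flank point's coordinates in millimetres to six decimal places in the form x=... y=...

pitch radius r_p = m·N/2 = 2.940·80/2 = 117.600000
base radius r_b = r_p·cos α = 117.600000·cos 20.206° = 110.362527
roll angle φ = 13.044° = 0.22766075 rad
x = r_b·(cos φ + φ·sin φ) = 110.362527·(0.97419703 + 0.22766075·0.22569925) = 113.185588
y = r_b·(sin φ − φ·cos φ) = 110.362527·(0.22569925 − 0.22766075·0.97419703) = 0.431829

x=113.185588 y=0.431829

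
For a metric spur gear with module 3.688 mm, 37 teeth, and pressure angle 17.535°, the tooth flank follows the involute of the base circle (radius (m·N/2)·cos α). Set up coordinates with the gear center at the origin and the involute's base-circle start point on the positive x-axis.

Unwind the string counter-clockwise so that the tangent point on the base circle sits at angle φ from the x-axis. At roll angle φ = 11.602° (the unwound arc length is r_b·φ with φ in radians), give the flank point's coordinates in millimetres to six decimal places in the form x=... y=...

x=66.377808 y=0.179319

pitch radius r_p = m·N/2 = 3.688·37/2 = 68.228000
base radius r_b = r_p·cos α = 68.228000·cos 17.535° = 65.057655
roll angle φ = 11.602° = 0.20249310 rad
x = r_b·(cos φ + φ·sin φ) = 65.057655·(0.97956823 + 0.20249310·0.20111211) = 66.377808
y = r_b·(sin φ − φ·cos φ) = 65.057655·(0.20111211 − 0.20249310·0.97956823) = 0.179319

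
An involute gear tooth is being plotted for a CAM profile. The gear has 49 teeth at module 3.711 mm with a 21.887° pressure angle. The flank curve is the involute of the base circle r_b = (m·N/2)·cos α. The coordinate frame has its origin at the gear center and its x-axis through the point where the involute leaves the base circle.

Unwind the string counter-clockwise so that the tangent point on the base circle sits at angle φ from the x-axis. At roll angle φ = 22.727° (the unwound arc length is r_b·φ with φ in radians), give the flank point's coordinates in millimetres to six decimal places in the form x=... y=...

pitch radius r_p = m·N/2 = 3.711·49/2 = 90.919500
base radius r_b = r_p·cos α = 90.919500·cos 21.887° = 84.366100
roll angle φ = 22.727° = 0.39666098 rad
x = r_b·(cos φ + φ·sin φ) = 84.366100·(0.92235613 + 0.39666098·0.38634074) = 90.744382
y = r_b·(sin φ − φ·cos φ) = 84.366100·(0.38634074 − 0.39666098·0.92235613) = 1.727653

x=90.744382 y=1.727653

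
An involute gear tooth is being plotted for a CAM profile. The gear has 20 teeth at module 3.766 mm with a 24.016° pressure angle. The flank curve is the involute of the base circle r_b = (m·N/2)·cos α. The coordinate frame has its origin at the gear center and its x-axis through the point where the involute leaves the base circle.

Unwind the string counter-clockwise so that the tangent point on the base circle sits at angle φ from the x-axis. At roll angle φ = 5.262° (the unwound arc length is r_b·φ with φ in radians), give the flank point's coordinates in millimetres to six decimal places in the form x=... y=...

pitch radius r_p = m·N/2 = 3.766·20/2 = 37.660000
base radius r_b = r_p·cos α = 37.660000·cos 24.016° = 34.399843
roll angle φ = 5.262° = 0.09183923 rad
x = r_b·(cos φ + φ·sin φ) = 34.399843·(0.99578574 + 0.09183923·0.09171018) = 34.544609
y = r_b·(sin φ − φ·cos φ) = 34.399843·(0.09171018 − 0.09183923·0.99578574) = 0.008875

x=34.544609 y=0.008875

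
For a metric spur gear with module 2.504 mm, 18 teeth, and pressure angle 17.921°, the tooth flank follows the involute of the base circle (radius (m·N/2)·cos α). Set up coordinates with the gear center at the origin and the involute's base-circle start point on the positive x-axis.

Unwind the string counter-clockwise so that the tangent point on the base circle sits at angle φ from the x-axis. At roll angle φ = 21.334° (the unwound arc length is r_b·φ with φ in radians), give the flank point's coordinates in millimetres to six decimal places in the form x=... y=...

x=22.877903 y=0.363891

pitch radius r_p = m·N/2 = 2.504·18/2 = 22.536000
base radius r_b = r_p·cos α = 22.536000·cos 17.921° = 21.442591
roll angle φ = 21.334° = 0.37234854 rad
x = r_b·(cos φ + φ·sin φ) = 21.442591·(0.93147551 + 0.37234854·0.36380404) = 22.877903
y = r_b·(sin φ − φ·cos φ) = 21.442591·(0.36380404 − 0.37234854·0.93147551) = 0.363891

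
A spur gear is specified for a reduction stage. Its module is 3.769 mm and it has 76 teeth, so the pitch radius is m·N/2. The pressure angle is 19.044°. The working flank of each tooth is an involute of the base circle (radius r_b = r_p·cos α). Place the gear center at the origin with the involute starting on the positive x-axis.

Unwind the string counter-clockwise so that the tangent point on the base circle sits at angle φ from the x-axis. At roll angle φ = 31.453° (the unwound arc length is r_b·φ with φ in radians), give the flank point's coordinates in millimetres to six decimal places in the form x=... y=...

x=154.271123 y=7.242981

pitch radius r_p = m·N/2 = 3.769·76/2 = 143.222000
base radius r_b = r_p·cos α = 143.222000·cos 19.044° = 135.383213
roll angle φ = 31.453° = 0.54895841 rad
x = r_b·(cos φ + φ·sin φ) = 135.383213·(0.85306849 + 0.54895841·0.52179896) = 154.271123
y = r_b·(sin φ − φ·cos φ) = 135.383213·(0.52179896 − 0.54895841·0.85306849) = 7.242981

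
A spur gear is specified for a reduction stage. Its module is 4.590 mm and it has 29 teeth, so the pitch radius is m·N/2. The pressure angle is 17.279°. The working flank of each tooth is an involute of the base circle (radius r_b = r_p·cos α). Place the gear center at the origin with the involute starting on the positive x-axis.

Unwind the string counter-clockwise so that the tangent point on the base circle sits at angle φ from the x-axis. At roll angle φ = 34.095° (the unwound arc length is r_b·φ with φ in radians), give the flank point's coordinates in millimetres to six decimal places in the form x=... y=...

x=73.826700 y=4.307749

pitch radius r_p = m·N/2 = 4.590·29/2 = 66.555000
base radius r_b = r_p·cos α = 66.555000·cos 17.279° = 63.551355
roll angle φ = 34.095° = 0.59507001 rad
x = r_b·(cos φ + φ·sin φ) = 63.551355·(0.82810926 + 0.59507001·0.56056673) = 73.826700
y = r_b·(sin φ − φ·cos φ) = 63.551355·(0.56056673 − 0.59507001·0.82810926) = 4.307749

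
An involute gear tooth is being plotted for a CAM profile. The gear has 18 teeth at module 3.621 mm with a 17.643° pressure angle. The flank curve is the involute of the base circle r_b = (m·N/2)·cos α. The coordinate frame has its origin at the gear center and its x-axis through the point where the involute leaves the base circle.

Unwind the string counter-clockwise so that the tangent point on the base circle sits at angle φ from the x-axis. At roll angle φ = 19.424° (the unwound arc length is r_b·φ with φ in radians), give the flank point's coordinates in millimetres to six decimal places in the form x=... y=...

x=32.789811 y=0.398726

pitch radius r_p = m·N/2 = 3.621·18/2 = 32.589000
base radius r_b = r_p·cos α = 32.589000·cos 17.643° = 31.056127
roll angle φ = 19.424° = 0.33901275 rad
x = r_b·(cos φ + φ·sin φ) = 31.056127·(0.94308344 + 0.33901275·0.33255620) = 32.789811
y = r_b·(sin φ − φ·cos φ) = 31.056127·(0.33255620 − 0.33901275·0.94308344) = 0.398726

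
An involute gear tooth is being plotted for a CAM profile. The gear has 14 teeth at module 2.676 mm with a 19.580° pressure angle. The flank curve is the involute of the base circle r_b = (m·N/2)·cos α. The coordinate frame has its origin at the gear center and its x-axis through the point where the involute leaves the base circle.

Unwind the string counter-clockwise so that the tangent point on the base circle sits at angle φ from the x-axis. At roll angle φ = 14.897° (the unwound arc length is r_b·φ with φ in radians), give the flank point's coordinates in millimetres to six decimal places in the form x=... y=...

pitch radius r_p = m·N/2 = 2.676·14/2 = 18.732000
base radius r_b = r_p·cos α = 18.732000·cos 19.580° = 17.648813
roll angle φ = 14.897° = 0.26000170 rad
x = r_b·(cos φ + φ·sin φ) = 17.648813·(0.96638954 + 0.26000170·0.25708219) = 18.235306
y = r_b·(sin φ − φ·cos φ) = 17.648813·(0.25708219 − 0.26000170·0.96638954) = 0.102703

x=18.235306 y=0.102703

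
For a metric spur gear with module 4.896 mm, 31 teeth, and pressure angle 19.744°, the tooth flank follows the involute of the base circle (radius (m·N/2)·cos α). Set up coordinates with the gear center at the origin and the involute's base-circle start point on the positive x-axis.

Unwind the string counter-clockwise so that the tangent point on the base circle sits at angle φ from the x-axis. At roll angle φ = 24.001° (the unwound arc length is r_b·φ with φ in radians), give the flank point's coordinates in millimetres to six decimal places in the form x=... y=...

pitch radius r_p = m·N/2 = 4.896·31/2 = 75.888000
base radius r_b = r_p·cos α = 75.888000·cos 19.744° = 71.426650
roll angle φ = 24.001° = 0.41889647 rad
x = r_b·(cos φ + φ·sin φ) = 71.426650·(0.91353836 + 0.41889647·0.40675259) = 77.421174
y = r_b·(sin φ − φ·cos φ) = 71.426650·(0.40675259 − 0.41889647·0.91353836) = 1.719567

x=77.421174 y=1.719567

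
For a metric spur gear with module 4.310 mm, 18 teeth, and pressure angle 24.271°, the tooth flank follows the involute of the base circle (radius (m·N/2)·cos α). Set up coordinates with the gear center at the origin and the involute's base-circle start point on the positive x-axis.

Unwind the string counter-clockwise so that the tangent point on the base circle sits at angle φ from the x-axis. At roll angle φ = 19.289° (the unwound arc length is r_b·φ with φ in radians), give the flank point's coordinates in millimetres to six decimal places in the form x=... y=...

x=37.308875 y=0.444672

pitch radius r_p = m·N/2 = 4.310·18/2 = 38.790000
base radius r_b = r_p·cos α = 38.790000·cos 24.271° = 35.361408
roll angle φ = 19.289° = 0.33665656 rad
x = r_b·(cos φ + φ·sin φ) = 35.361408·(0.94386439 + 0.33665656·0.33033319) = 37.308875
y = r_b·(sin φ − φ·cos φ) = 35.361408·(0.33033319 − 0.33665656·0.94386439) = 0.444672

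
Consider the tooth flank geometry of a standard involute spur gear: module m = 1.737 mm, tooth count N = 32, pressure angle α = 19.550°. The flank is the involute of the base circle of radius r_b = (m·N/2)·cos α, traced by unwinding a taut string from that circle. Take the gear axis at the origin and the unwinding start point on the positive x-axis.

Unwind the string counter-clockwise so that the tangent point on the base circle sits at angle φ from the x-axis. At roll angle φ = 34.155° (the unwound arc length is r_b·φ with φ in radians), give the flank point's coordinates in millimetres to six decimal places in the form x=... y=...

pitch radius r_p = m·N/2 = 1.737·32/2 = 27.792000
base radius r_b = r_p·cos α = 27.792000·cos 19.550° = 26.189786
roll angle φ = 34.155° = 0.59611721 rad
x = r_b·(cos φ + φ·sin φ) = 26.189786·(0.82752178 + 0.59611721·0.56143362) = 30.437823
y = r_b·(sin φ − φ·cos φ) = 26.189786·(0.56143362 − 0.59611721·0.82752178) = 1.784406

x=30.437823 y=1.784406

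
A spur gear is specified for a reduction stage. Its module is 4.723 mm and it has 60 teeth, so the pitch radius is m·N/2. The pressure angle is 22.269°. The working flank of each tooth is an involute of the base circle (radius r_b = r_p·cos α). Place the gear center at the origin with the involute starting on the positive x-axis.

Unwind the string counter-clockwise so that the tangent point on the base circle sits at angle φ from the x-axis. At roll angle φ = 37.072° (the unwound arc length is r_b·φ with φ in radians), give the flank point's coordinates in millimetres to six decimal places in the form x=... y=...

x=155.762372 y=11.350968

pitch radius r_p = m·N/2 = 4.723·60/2 = 141.690000
base radius r_b = r_p·cos α = 141.690000·cos 22.269° = 131.122036
roll angle φ = 37.072° = 0.64702846 rad
x = r_b·(cos φ + φ·sin φ) = 131.122036·(0.79787862 + 0.64702846·0.60281814) = 155.762372
y = r_b·(sin φ − φ·cos φ) = 131.122036·(0.60281814 − 0.64702846·0.79787862) = 11.350968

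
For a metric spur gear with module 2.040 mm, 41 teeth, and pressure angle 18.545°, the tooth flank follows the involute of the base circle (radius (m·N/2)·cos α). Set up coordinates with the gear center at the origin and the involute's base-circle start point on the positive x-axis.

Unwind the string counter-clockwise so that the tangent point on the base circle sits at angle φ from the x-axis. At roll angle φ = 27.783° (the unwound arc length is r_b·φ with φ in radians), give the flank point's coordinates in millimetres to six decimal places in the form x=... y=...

pitch radius r_p = m·N/2 = 2.040·41/2 = 41.820000
base radius r_b = r_p·cos α = 41.820000·cos 18.545° = 39.648461
roll angle φ = 27.783° = 0.48490483 rad
x = r_b·(cos φ + φ·sin φ) = 39.648461·(0.88471932 + 0.48490483·0.46612416) = 44.039337
y = r_b·(sin φ − φ·cos φ) = 39.648461·(0.46612416 − 0.48490483·0.88471932) = 1.471731

x=44.039337 y=1.471731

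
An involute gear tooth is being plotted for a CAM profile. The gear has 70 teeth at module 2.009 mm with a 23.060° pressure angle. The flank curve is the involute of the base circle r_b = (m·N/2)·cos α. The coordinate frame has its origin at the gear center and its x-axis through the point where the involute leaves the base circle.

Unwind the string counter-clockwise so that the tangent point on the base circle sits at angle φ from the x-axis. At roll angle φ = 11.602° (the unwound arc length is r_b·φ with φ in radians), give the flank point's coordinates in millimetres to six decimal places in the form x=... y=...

x=66.009316 y=0.178323

pitch radius r_p = m·N/2 = 2.009·70/2 = 70.315000
base radius r_b = r_p·cos α = 70.315000·cos 23.060° = 64.696492
roll angle φ = 11.602° = 0.20249310 rad
x = r_b·(cos φ + φ·sin φ) = 64.696492·(0.97956823 + 0.20249310·0.20111211) = 66.009316
y = r_b·(sin φ − φ·cos φ) = 64.696492·(0.20111211 − 0.20249310·0.97956823) = 0.178323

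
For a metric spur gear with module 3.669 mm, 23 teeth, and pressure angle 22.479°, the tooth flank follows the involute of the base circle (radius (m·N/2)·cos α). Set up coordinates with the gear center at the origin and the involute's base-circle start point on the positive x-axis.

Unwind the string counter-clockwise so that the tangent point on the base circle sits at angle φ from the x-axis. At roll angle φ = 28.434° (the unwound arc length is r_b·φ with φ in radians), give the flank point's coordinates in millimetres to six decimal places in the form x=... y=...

pitch radius r_p = m·N/2 = 3.669·23/2 = 42.193500
base radius r_b = r_p·cos α = 42.193500·cos 22.479° = 38.987627
roll angle φ = 28.434° = 0.49626692 rad
x = r_b·(cos φ + φ·sin φ) = 38.987627·(0.87936618 + 0.49626692·0.47614612) = 43.497003
y = r_b·(sin φ − φ·cos φ) = 38.987627·(0.47614612 − 0.49626692·0.87936618) = 1.549593

x=43.497003 y=1.549593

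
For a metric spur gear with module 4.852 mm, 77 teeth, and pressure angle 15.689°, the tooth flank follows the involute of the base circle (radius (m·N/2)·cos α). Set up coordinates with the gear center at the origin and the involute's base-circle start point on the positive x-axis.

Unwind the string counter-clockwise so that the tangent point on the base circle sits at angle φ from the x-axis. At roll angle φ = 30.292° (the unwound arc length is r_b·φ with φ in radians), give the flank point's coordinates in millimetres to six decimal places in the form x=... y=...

pitch radius r_p = m·N/2 = 4.852·77/2 = 186.802000
base radius r_b = r_p·cos α = 186.802000·cos 15.689° = 179.842445
roll angle φ = 30.292° = 0.52869514 rad
x = r_b·(cos φ + φ·sin φ) = 179.842445·(0.86346599 + 0.52869514·0.50440707) = 203.247779
y = r_b·(sin φ − φ·cos φ) = 179.842445·(0.50440707 − 0.52869514·0.86346599) = 8.613877

x=203.247779 y=8.613877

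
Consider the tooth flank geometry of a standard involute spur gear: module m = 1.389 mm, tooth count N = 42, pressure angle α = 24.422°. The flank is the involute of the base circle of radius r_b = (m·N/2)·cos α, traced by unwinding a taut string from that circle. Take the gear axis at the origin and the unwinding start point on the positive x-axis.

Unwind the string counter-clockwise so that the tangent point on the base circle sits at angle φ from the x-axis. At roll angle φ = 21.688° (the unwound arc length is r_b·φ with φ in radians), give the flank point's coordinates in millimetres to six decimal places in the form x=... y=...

pitch radius r_p = m·N/2 = 1.389·42/2 = 29.169000
base radius r_b = r_p·cos α = 29.169000·cos 24.422° = 26.559103
roll angle φ = 21.688° = 0.37852701 rad
x = r_b·(cos φ + φ·sin φ) = 26.559103·(0.92920999 + 0.37852701·0.36955215) = 28.394216
y = r_b·(sin φ − φ·cos φ) = 26.559103·(0.36955215 − 0.37852701·0.92920999) = 0.473312

x=28.394216 y=0.473312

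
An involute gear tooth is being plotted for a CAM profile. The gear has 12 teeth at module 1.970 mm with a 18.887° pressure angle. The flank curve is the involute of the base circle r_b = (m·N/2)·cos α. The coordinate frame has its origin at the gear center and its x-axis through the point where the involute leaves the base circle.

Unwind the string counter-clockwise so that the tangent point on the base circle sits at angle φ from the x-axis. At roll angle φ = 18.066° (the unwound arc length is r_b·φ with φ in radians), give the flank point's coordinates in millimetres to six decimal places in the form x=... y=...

pitch radius r_p = m·N/2 = 1.970·12/2 = 11.820000
base radius r_b = r_p·cos α = 11.820000·cos 18.887° = 11.183597
roll angle φ = 18.066° = 0.31531118 rad
x = r_b·(cos φ + φ·sin φ) = 11.183597·(0.95069992 + 0.31531118·0.31011233) = 11.725798
y = r_b·(sin φ − φ·cos φ) = 11.183597·(0.31011233 − 0.31531118·0.95069992) = 0.115706

x=11.725798 y=0.115706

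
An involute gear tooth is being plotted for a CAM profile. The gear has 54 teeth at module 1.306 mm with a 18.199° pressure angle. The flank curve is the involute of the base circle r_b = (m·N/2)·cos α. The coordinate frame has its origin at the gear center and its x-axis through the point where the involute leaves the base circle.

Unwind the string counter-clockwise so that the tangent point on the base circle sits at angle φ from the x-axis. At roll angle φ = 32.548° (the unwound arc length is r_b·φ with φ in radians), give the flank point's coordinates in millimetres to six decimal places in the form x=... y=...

pitch radius r_p = m·N/2 = 1.306·54/2 = 35.262000
base radius r_b = r_p·cos α = 35.262000·cos 18.199° = 33.498107
roll angle φ = 32.548° = 0.56806976 rad
x = r_b·(cos φ + φ·sin φ) = 33.498107·(0.84294102 + 0.56806976·0.53800598) = 38.474785
y = r_b·(sin φ − φ·cos φ) = 33.498107·(0.53800598 − 0.56806976·0.84294102) = 1.981636

x=38.474785 y=1.981636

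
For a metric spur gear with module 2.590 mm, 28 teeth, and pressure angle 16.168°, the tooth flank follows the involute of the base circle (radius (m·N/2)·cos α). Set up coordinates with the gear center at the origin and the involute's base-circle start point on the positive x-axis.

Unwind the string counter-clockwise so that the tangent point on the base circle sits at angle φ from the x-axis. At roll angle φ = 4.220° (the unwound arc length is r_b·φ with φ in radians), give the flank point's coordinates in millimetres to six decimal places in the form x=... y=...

pitch radius r_p = m·N/2 = 2.590·28/2 = 36.260000
base radius r_b = r_p·cos α = 36.260000·cos 16.168° = 34.825894
roll angle φ = 4.220° = 0.07365289 rad
x = r_b·(cos φ + φ·sin φ) = 34.825894·(0.99728885 + 0.07365289·0.07358632) = 34.920226
y = r_b·(sin φ − φ·cos φ) = 34.825894·(0.07358632 − 0.07365289·0.99728885) = 0.004636

x=34.920226 y=0.004636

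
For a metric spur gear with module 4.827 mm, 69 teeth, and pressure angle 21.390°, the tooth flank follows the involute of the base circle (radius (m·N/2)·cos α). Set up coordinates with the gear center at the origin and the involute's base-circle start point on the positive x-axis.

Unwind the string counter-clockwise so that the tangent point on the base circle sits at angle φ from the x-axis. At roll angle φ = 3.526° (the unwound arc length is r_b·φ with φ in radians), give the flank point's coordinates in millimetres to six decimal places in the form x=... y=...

x=155.354070 y=0.012042

pitch radius r_p = m·N/2 = 4.827·69/2 = 166.531500
base radius r_b = r_p·cos α = 166.531500·cos 21.390° = 155.060724
roll angle φ = 3.526° = 0.06154031 rad
x = r_b·(cos φ + φ·sin φ) = 155.060724·(0.99810699 + 0.06154031·0.06150147) = 155.354070
y = r_b·(sin φ − φ·cos φ) = 155.060724·(0.06150147 − 0.06154031·0.99810699) = 0.012042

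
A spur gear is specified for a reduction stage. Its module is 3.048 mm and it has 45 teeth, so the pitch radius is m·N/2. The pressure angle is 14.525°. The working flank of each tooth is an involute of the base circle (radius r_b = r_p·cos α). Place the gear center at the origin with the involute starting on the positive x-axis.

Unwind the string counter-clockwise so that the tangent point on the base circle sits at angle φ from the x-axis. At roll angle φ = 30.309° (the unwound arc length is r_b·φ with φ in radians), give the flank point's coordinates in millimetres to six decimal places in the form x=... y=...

pitch radius r_p = m·N/2 = 3.048·45/2 = 68.580000
base radius r_b = r_p·cos α = 68.580000·cos 14.525° = 66.388067
roll angle φ = 30.309° = 0.52899184 rad
x = r_b·(cos φ + φ·sin φ) = 66.388067·(0.86331629 + 0.52899184·0.50466324) = 75.037039
y = r_b·(sin φ − φ·cos φ) = 66.388067·(0.50466324 − 0.52899184·0.86331629) = 3.185032

x=75.037039 y=3.185032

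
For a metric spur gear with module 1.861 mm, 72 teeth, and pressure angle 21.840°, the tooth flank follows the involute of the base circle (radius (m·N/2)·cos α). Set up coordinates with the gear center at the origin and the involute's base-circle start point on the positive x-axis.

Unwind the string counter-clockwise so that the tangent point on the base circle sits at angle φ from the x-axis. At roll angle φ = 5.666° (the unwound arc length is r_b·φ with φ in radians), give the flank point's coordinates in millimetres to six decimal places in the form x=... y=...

x=62.490784 y=0.020027

pitch radius r_p = m·N/2 = 1.861·72/2 = 66.996000
base radius r_b = r_p·cos α = 66.996000·cos 21.840° = 62.187452
roll angle φ = 5.666° = 0.09889036 rad
x = r_b·(cos φ + φ·sin φ) = 62.187452·(0.99511433 + 0.09889036·0.09872925) = 62.490784
y = r_b·(sin φ − φ·cos φ) = 62.187452·(0.09872925 − 0.09889036·0.99511433) = 0.020027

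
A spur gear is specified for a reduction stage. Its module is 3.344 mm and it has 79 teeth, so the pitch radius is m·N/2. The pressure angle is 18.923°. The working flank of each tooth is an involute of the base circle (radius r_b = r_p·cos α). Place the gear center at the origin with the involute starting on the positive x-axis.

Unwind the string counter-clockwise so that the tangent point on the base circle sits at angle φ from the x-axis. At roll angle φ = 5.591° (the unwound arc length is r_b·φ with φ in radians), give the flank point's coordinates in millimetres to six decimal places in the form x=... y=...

pitch radius r_p = m·N/2 = 3.344·79/2 = 132.088000
base radius r_b = r_p·cos α = 132.088000·cos 18.923° = 124.949338
roll angle φ = 5.591° = 0.09758136 rad
x = r_b·(cos φ + φ·sin φ) = 124.949338·(0.99524272 + 0.09758136·0.09742657) = 125.542814
y = r_b·(sin φ − φ·cos φ) = 124.949338·(0.09742657 − 0.09758136·0.99524272) = 0.038663

x=125.542814 y=0.038663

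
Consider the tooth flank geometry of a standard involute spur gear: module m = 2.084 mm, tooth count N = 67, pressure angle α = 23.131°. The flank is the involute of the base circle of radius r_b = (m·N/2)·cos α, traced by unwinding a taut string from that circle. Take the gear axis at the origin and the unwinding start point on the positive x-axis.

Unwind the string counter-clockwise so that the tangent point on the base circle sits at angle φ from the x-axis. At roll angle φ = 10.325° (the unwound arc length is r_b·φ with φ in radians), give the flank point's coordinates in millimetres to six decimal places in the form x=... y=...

x=65.235580 y=0.124829

pitch radius r_p = m·N/2 = 2.084·67/2 = 69.814000
base radius r_b = r_p·cos α = 69.814000·cos 23.131° = 64.201589
roll angle φ = 10.325° = 0.18020525 rad
x = r_b·(cos φ + φ·sin φ) = 64.201589·(0.98380693 + 0.18020525·0.17923150) = 65.235580
y = r_b·(sin φ − φ·cos φ) = 64.201589·(0.17923150 − 0.18020525·0.98380693) = 0.124829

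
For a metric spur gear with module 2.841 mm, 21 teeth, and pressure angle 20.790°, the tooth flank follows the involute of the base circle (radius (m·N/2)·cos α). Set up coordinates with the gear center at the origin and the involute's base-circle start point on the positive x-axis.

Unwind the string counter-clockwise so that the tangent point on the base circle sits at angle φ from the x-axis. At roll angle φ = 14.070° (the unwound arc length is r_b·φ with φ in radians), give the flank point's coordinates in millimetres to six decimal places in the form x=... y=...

x=28.716409 y=0.136833

pitch radius r_p = m·N/2 = 2.841·21/2 = 29.830500
base radius r_b = r_p·cos α = 29.830500·cos 20.790° = 27.888166
roll angle φ = 14.070° = 0.24556783 rad
x = r_b·(cos φ + φ·sin φ) = 27.888166·(0.96999944 + 0.24556783·0.24310715) = 28.716409
y = r_b·(sin φ − φ·cos φ) = 27.888166·(0.24310715 − 0.24556783·0.96999944) = 0.136833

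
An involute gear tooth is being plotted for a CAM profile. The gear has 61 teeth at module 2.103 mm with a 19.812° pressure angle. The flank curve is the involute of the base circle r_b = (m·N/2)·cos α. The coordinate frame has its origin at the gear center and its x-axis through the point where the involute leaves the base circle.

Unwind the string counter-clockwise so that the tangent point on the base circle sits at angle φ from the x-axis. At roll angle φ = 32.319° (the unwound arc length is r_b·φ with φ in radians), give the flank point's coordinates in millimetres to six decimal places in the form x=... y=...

x=69.194925 y=3.496583

pitch radius r_p = m·N/2 = 2.103·61/2 = 64.141500
base radius r_b = r_p·cos α = 64.141500·cos 19.812° = 60.344952
roll angle φ = 32.319° = 0.56407296 rad
x = r_b·(cos φ + φ·sin φ) = 60.344952·(0.84508459 + 0.56407296·0.53463262) = 69.194925
y = r_b·(sin φ − φ·cos φ) = 60.344952·(0.53463262 − 0.56407296·0.84508459) = 3.496583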